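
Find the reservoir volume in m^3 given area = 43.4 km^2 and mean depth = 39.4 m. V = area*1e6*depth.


V = 43.4 * 1e6 * 39.4 = 1.7100e+09 m^3


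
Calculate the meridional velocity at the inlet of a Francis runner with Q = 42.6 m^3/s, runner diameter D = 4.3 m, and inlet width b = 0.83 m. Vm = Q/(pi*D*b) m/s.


Vm = 42.6 / (pi * 4.3 * 0.83) = 3.7994 m/s


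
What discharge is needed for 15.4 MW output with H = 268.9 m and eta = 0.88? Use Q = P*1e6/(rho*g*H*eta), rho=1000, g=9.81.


Q = 15.4 * 1e6 / (1000 * 9.81 * 268.9 * 0.88) = 6.6340 m^3/s


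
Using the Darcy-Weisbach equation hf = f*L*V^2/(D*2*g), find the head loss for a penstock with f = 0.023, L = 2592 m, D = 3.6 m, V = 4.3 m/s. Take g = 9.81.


hf = 0.023 * 2592 * 4.3^2 / (3.6 * 2 * 9.81) = 15.6062 m


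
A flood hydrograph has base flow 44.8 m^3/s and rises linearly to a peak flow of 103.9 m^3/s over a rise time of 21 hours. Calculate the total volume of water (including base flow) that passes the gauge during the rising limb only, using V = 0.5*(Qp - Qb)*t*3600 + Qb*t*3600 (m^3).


V = 0.5*(103.9 - 44.8)*21*3600 + 44.8*21*3600 = 5.6209e+06 m^3


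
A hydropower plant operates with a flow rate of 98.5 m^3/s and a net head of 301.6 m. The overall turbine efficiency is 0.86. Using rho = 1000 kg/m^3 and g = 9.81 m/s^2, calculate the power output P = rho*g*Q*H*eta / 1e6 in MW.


P = 1000 * 9.81 * 98.5 * 301.6 * 0.86 / 1e6 = 250.6311 MW


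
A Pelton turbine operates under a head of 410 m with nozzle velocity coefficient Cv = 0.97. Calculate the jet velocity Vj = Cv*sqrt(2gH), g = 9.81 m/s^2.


Vj = 0.97 * sqrt(2*9.81*410) = 86.9988 m/s


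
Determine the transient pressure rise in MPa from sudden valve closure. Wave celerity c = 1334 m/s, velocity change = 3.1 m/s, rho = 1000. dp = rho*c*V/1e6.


dp = 1000 * 1334 * 3.1 / 1e6 = 4.1354 MPa


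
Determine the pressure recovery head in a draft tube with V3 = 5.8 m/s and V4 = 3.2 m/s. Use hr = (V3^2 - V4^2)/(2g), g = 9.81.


hr = (5.8^2 - 3.2^2) / (2*9.81) = 1.1927 m


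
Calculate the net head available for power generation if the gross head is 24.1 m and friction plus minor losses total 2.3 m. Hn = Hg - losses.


Hn = 24.1 - 2.3 = 21.8000 m


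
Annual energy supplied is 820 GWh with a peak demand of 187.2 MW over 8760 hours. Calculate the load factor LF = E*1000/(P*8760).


LF = 820 * 1000 / (187.2 * 8760) = 0.5000


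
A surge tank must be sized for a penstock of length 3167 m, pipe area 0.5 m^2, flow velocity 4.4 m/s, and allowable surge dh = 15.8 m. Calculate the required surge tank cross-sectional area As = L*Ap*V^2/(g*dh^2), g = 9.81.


As = 3167 * 0.5 * 4.4^2 / (9.81 * 15.8^2) = 12.5182 m^2


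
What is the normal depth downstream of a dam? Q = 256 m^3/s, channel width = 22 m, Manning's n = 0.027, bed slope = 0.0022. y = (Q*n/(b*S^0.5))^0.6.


y = (256 * 0.027 / (22 * 0.0022^0.5))^0.6 = 3.1303 m


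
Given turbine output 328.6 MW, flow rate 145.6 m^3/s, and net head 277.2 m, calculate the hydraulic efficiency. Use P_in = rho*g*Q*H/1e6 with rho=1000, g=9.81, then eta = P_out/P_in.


P_in = 1000 * 9.81 * 145.6 * 277.2 / 1e6 = 395.9347 MW
eta = 328.6 / 395.9347 = 0.8299


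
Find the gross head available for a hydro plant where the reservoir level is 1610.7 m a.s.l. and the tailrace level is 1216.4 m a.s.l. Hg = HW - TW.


Hg = 1610.7 - 1216.4 = 394.3000 m


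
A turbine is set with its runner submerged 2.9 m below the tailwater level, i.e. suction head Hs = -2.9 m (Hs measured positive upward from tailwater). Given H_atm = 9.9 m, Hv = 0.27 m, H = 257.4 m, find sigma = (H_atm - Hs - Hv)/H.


sigma = (9.9 - (-2.9) - 0.27) / 257.4 = 0.0487


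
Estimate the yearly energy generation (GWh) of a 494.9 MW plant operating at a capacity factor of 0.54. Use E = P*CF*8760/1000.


E = 494.9 * 0.54 * 8760 / 1000 = 2341.0750 GWh


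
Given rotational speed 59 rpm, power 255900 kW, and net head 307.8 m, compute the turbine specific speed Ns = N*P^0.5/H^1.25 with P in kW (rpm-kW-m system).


Ns = 59 * 255900^0.5 / 307.8^1.25 = 23.1500


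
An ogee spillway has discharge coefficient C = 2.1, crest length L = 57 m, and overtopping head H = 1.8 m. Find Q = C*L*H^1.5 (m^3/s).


Q = 2.1 * 57 * 1.8^1.5 = 289.0699 m^3/s


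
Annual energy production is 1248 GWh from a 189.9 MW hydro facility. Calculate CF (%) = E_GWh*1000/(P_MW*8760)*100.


CF = 1248 * 1000 / (189.9 * 8760) * 100 = 75.0215 %


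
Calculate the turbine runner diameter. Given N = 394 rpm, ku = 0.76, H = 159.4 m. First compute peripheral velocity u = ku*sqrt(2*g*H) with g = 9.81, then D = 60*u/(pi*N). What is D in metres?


u = 0.76 * sqrt(2*9.81*159.4) = 42.5018 m/s
D = 60 * 42.5018 / (pi * 394) = 2.0602 m


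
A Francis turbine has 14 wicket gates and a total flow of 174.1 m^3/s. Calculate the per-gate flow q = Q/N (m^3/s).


q = 174.1 / 14 = 12.4357 m^3/s


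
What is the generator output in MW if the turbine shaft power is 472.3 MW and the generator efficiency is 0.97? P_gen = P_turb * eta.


P_gen = 472.3 * 0.97 = 458.1310 MW


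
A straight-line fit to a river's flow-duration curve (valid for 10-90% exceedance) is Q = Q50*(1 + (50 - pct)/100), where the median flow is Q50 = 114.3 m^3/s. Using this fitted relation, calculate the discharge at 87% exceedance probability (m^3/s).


Q = 114.3 * (1 + (50 - 87)/100) = 72.0090 m^3/s


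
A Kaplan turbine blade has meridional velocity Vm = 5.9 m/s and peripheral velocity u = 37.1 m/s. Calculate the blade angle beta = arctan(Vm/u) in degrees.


beta = arctan(5.9 / 37.1) = 9.0361 degrees


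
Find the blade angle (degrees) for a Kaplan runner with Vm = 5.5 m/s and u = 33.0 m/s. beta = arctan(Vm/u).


beta = arctan(5.5 / 33.0) = 9.4623 degrees


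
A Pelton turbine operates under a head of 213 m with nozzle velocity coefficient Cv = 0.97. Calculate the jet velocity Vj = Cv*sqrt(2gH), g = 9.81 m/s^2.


Vj = 0.97 * sqrt(2*9.81*213) = 62.7063 m/s


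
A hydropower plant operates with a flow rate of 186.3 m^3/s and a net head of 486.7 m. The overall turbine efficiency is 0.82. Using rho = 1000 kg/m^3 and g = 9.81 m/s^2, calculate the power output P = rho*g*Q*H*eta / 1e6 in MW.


P = 1000 * 9.81 * 186.3 * 486.7 * 0.82 / 1e6 = 729.3854 MW


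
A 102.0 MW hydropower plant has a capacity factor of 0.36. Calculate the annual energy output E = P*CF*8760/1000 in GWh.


E = 102.0 * 0.36 * 8760 / 1000 = 321.6672 GWh


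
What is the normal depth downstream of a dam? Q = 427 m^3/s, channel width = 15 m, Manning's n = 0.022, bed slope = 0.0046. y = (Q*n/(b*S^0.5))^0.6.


y = (427 * 0.022 / (15 * 0.0046^0.5))^0.6 = 3.7951 m


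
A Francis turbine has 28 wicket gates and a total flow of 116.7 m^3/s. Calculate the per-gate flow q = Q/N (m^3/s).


q = 116.7 / 28 = 4.1679 m^3/s


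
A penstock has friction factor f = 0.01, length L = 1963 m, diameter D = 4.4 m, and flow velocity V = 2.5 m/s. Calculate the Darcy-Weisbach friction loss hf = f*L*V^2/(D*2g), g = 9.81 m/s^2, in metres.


hf = 0.01 * 1963 * 2.5^2 / (4.4 * 2 * 9.81) = 1.4212 m


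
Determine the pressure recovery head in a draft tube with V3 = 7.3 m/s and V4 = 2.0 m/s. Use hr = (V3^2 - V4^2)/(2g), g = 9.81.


hr = (7.3^2 - 2.0^2) / (2*9.81) = 2.5122 m


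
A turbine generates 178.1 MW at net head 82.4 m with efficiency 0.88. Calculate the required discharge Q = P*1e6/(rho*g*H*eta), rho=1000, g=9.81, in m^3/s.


Q = 178.1 * 1e6 / (1000 * 9.81 * 82.4 * 0.88) = 250.3716 m^3/s


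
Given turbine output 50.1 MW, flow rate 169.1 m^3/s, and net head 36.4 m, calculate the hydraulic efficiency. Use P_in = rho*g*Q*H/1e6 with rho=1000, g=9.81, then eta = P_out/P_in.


P_in = 1000 * 9.81 * 169.1 * 36.4 / 1e6 = 60.3829 MW
eta = 50.1 / 60.3829 = 0.8297


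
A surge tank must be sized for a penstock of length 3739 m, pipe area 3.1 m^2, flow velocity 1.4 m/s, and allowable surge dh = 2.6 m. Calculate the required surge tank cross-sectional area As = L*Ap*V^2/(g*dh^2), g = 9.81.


As = 3739 * 3.1 * 1.4^2 / (9.81 * 2.6^2) = 342.5765 m^2


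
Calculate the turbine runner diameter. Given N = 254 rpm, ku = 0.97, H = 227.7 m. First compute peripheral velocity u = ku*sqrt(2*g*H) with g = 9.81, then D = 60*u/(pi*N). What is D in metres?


u = 0.97 * sqrt(2*9.81*227.7) = 64.8340 m/s
D = 60 * 64.8340 / (pi * 254) = 4.8750 m


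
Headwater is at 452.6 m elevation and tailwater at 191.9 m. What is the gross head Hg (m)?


Hg = 452.6 - 191.9 = 260.7000 m


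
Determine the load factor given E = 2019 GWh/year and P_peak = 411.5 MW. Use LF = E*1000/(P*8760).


LF = 2019 * 1000 / (411.5 * 8760) = 0.5601


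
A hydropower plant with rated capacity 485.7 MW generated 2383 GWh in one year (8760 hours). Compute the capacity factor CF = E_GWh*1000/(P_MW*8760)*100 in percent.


CF = 2383 * 1000 / (485.7 * 8760) * 100 = 56.0082 %


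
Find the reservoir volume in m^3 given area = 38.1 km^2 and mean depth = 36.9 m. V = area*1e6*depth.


V = 38.1 * 1e6 * 36.9 = 1.4059e+09 m^3


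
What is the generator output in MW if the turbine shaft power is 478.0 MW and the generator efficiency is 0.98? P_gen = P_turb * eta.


P_gen = 478.0 * 0.98 = 468.4400 MW


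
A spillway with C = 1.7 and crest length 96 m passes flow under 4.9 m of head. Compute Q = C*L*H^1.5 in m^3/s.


Q = 1.7 * 96 * 4.9^1.5 = 1770.1671 m^3/s


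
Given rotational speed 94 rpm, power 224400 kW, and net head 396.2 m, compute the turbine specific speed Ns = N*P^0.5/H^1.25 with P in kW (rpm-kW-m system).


Ns = 94 * 224400^0.5 / 396.2^1.25 = 25.1910


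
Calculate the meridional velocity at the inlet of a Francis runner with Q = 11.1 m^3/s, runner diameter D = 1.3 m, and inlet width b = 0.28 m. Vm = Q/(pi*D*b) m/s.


Vm = 11.1 / (pi * 1.3 * 0.28) = 9.7067 m/s


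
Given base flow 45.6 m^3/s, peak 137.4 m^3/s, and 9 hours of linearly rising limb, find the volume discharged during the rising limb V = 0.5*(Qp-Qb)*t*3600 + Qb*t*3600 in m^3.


V = 0.5*(137.4 - 45.6)*9*3600 + 45.6*9*3600 = 2.9646e+06 m^3


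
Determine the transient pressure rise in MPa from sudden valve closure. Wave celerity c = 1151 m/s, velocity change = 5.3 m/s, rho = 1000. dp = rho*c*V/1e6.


dp = 1000 * 1151 * 5.3 / 1e6 = 6.1003 MPa


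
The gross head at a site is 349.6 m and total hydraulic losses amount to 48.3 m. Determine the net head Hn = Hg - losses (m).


Hn = 349.6 - 48.3 = 301.3000 m


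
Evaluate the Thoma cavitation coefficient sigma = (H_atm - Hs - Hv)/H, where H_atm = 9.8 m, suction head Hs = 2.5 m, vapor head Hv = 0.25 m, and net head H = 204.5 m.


sigma = (9.8 - 2.5 - 0.25) / 204.5 = 0.0345


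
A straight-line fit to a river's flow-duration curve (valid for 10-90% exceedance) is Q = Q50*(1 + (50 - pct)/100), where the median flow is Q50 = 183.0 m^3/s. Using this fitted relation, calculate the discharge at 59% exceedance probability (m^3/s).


Q = 183.0 * (1 + (50 - 59)/100) = 166.5300 m^3/s


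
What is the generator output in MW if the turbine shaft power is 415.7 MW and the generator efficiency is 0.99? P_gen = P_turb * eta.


P_gen = 415.7 * 0.99 = 411.5430 MW


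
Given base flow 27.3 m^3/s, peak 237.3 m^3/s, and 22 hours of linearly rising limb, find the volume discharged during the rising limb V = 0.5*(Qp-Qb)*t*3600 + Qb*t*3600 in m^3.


V = 0.5*(237.3 - 27.3)*22*3600 + 27.3*22*3600 = 1.0478e+07 m^3


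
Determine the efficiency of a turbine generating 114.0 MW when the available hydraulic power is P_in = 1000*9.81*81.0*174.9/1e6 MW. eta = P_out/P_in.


P_in = 1000 * 9.81 * 81.0 * 174.9 / 1e6 = 138.9773 MW
eta = 114.0 / 138.9773 = 0.8203


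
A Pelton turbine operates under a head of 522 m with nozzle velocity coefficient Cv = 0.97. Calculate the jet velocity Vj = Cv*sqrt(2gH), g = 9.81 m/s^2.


Vj = 0.97 * sqrt(2*9.81*522) = 98.1650 m/s


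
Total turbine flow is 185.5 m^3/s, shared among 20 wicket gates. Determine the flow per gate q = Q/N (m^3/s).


q = 185.5 / 20 = 9.2750 m^3/s


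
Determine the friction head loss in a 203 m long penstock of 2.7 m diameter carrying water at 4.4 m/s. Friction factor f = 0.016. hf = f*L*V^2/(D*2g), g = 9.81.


hf = 0.016 * 203 * 4.4^2 / (2.7 * 2 * 9.81) = 1.1870 m


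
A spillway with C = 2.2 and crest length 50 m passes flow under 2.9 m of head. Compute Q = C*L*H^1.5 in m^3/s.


Q = 2.2 * 50 * 2.9^1.5 = 543.2374 m^3/s


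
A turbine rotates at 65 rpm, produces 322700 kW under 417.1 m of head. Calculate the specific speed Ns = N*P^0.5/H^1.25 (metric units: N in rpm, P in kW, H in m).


Ns = 65 * 322700^0.5 / 417.1^1.25 = 19.5890


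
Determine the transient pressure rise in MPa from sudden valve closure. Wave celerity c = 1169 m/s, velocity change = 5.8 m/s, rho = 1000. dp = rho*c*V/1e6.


dp = 1000 * 1169 * 5.8 / 1e6 = 6.7802 MPa


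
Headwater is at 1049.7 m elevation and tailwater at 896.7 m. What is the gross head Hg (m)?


Hg = 1049.7 - 896.7 = 153.0000 m


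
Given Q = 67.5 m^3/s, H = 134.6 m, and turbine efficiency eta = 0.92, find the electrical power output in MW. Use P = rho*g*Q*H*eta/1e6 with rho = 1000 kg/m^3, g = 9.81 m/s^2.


P = 1000 * 9.81 * 67.5 * 134.6 * 0.92 / 1e6 = 81.9985 MW


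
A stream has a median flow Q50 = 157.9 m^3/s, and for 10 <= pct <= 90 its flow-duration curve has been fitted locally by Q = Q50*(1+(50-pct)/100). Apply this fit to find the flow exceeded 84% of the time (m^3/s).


Q = 157.9 * (1 + (50 - 84)/100) = 104.2140 m^3/s


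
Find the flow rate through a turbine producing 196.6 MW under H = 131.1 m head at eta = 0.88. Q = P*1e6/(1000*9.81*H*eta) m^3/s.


Q = 196.6 * 1e6 / (1000 * 9.81 * 131.1 * 0.88) = 173.7117 m^3/s


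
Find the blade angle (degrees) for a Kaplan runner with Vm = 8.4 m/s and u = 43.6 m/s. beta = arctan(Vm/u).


beta = arctan(8.4 / 43.6) = 10.9050 degrees


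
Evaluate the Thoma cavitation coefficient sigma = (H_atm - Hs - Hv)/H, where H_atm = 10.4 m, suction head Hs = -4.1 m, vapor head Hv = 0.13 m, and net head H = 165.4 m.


sigma = (10.4 - (-4.1) - 0.13) / 165.4 = 0.0869


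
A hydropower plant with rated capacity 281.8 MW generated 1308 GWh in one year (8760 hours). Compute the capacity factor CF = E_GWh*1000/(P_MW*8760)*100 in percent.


CF = 1308 * 1000 / (281.8 * 8760) * 100 = 52.9862 %


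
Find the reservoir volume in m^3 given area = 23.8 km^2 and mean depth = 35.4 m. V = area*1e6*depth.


V = 23.8 * 1e6 * 35.4 = 8.4252e+08 m^3


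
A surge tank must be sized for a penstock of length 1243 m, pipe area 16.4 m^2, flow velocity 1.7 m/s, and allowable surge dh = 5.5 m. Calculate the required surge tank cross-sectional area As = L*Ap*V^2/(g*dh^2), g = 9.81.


As = 1243 * 16.4 * 1.7^2 / (9.81 * 5.5^2) = 198.5265 m^2


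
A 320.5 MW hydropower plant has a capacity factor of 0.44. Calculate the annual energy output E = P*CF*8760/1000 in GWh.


E = 320.5 * 0.44 * 8760 / 1000 = 1235.3352 GWh


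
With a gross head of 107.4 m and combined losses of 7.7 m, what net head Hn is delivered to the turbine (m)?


Hn = 107.4 - 7.7 = 99.7000 m


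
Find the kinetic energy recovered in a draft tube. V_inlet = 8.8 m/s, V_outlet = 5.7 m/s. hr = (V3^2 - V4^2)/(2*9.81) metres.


hr = (8.8^2 - 5.7^2) / (2*9.81) = 2.2910 m


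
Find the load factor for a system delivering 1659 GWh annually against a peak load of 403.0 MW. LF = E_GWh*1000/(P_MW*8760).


LF = 1659 * 1000 / (403.0 * 8760) = 0.4699


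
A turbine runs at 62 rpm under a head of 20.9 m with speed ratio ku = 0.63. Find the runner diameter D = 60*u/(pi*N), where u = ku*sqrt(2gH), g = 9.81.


u = 0.63 * sqrt(2*9.81*20.9) = 12.7574 m/s
D = 60 * 12.7574 / (pi * 62) = 3.9298 m


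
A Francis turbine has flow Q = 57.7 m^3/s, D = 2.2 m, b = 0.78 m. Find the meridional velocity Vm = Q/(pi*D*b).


Vm = 57.7 / (pi * 2.2 * 0.78) = 10.7031 m/s


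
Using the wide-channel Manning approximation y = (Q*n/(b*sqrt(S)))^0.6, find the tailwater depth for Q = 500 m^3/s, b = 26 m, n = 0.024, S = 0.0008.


y = (500 * 0.024 / (26 * 0.0008^0.5))^0.6 = 5.3407 m


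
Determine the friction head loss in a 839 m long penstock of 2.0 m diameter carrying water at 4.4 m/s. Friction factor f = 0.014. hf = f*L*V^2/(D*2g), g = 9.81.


hf = 0.014 * 839 * 4.4^2 / (2.0 * 2 * 9.81) = 5.7952 m


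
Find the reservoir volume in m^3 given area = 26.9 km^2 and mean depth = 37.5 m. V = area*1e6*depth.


V = 26.9 * 1e6 * 37.5 = 1.0088e+09 m^3


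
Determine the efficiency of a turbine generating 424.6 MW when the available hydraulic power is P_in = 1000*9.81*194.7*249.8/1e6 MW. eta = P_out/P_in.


P_in = 1000 * 9.81 * 194.7 * 249.8 / 1e6 = 477.1197 MW
eta = 424.6 / 477.1197 = 0.8899


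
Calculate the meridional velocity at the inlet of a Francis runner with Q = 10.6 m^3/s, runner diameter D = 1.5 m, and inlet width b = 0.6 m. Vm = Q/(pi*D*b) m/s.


Vm = 10.6 / (pi * 1.5 * 0.6) = 3.7490 m/s


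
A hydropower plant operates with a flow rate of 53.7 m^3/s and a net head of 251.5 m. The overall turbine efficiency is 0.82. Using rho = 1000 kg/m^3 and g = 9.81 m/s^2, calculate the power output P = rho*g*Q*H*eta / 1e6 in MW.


P = 1000 * 9.81 * 53.7 * 251.5 * 0.82 / 1e6 = 108.6413 MW


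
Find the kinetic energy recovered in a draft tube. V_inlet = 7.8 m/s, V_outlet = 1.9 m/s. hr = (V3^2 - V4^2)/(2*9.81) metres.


hr = (7.8^2 - 1.9^2) / (2*9.81) = 2.9169 m


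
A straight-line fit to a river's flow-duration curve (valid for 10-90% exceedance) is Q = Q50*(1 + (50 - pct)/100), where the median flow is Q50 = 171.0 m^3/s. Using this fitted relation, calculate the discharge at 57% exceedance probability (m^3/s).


Q = 171.0 * (1 + (50 - 57)/100) = 159.0300 m^3/s


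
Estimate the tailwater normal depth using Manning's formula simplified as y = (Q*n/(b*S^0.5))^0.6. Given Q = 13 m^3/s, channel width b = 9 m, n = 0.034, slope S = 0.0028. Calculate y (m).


y = (13 * 0.034 / (9 * 0.0028^0.5))^0.6 = 0.9562 m


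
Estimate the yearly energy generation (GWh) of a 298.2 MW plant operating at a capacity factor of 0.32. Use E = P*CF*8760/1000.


E = 298.2 * 0.32 * 8760 / 1000 = 835.9142 GWh


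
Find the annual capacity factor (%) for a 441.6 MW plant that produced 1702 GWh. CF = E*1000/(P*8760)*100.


CF = 1702 * 1000 / (441.6 * 8760) * 100 = 43.9973 %


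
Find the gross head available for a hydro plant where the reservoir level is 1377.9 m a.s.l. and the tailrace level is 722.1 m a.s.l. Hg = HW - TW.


Hg = 1377.9 - 722.1 = 655.8000 m


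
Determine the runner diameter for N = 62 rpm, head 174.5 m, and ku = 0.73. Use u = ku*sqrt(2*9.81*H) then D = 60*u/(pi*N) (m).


u = 0.73 * sqrt(2*9.81*174.5) = 42.7140 m/s
D = 60 * 42.7140 / (pi * 62) = 13.1577 m


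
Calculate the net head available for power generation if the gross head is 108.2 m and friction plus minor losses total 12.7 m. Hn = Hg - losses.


Hn = 108.2 - 12.7 = 95.5000 m


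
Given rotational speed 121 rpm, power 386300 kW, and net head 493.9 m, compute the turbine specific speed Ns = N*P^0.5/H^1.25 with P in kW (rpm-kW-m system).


Ns = 121 * 386300^0.5 / 493.9^1.25 = 32.2997


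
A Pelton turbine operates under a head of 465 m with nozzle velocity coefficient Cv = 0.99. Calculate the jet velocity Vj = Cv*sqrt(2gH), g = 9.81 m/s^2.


Vj = 0.99 * sqrt(2*9.81*465) = 94.5608 m/s


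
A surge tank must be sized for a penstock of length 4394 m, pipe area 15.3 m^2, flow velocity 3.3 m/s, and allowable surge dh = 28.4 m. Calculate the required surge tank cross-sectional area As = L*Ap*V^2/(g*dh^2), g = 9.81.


As = 4394 * 15.3 * 3.3^2 / (9.81 * 28.4^2) = 92.5281 m^2


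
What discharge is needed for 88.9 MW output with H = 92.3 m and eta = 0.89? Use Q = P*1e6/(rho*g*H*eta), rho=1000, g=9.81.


Q = 88.9 * 1e6 / (1000 * 9.81 * 92.3 * 0.89) = 110.3166 m^3/s


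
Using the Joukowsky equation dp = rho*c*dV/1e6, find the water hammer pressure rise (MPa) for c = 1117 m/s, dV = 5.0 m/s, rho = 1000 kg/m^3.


dp = 1000 * 1117 * 5.0 / 1e6 = 5.5850 MPa


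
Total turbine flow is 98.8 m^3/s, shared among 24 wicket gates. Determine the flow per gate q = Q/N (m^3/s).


q = 98.8 / 24 = 4.1167 m^3/s


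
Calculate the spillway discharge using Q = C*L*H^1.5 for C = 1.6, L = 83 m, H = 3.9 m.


Q = 1.6 * 83 * 3.9^1.5 = 1022.8100 m^3/s


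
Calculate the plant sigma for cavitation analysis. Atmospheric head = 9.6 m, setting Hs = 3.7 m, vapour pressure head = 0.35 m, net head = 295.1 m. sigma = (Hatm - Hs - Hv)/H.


sigma = (9.6 - 3.7 - 0.35) / 295.1 = 0.0188


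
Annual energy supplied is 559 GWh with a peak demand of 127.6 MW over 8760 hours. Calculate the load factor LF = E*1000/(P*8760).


LF = 559 * 1000 / (127.6 * 8760) = 0.5001


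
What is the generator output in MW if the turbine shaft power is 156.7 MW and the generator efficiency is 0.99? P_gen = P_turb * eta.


P_gen = 156.7 * 0.99 = 155.1330 MW


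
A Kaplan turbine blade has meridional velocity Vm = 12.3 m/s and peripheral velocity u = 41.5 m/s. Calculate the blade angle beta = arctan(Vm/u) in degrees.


beta = arctan(12.3 / 41.5) = 16.5091 degrees


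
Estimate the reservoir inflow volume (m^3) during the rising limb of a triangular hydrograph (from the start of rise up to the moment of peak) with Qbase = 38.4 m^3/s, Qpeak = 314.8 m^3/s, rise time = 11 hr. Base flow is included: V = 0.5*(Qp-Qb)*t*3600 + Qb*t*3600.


V = 0.5*(314.8 - 38.4)*11*3600 + 38.4*11*3600 = 6.9934e+06 m^3


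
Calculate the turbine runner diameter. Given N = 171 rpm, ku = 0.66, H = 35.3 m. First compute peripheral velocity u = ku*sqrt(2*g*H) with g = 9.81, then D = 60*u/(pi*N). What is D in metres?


u = 0.66 * sqrt(2*9.81*35.3) = 17.3692 m/s
D = 60 * 17.3692 / (pi * 171) = 1.9399 m


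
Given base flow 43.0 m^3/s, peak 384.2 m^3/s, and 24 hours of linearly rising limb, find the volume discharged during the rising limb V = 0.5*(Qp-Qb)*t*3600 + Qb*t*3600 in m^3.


V = 0.5*(384.2 - 43.0)*24*3600 + 43.0*24*3600 = 1.8455e+07 m^3


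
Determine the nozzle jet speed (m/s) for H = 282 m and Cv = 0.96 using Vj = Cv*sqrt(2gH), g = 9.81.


Vj = 0.96 * sqrt(2*9.81*282) = 71.4077 m/s


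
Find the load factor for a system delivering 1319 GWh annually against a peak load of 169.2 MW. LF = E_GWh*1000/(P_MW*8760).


LF = 1319 * 1000 / (169.2 * 8760) = 0.8899


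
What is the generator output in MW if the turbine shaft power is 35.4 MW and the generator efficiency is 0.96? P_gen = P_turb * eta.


P_gen = 35.4 * 0.96 = 33.9840 MW


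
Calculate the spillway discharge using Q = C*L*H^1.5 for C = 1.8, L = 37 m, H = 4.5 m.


Q = 1.8 * 37 * 4.5^1.5 = 635.7597 m^3/s


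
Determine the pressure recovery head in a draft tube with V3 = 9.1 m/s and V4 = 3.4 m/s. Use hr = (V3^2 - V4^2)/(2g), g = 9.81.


hr = (9.1^2 - 3.4^2) / (2*9.81) = 3.6315 m


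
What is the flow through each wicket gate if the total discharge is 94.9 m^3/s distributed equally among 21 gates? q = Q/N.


q = 94.9 / 21 = 4.5190 m^3/s


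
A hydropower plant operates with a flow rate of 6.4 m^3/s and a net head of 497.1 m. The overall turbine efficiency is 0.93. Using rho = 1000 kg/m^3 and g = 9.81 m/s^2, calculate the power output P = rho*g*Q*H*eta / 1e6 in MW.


P = 1000 * 9.81 * 6.4 * 497.1 * 0.93 / 1e6 = 29.0252 MW


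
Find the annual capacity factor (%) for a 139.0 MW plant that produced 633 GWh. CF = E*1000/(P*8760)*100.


CF = 633 * 1000 / (139.0 * 8760) * 100 = 51.9858 %


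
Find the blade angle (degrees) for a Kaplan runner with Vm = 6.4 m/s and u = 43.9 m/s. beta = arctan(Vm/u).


beta = arctan(6.4 / 43.9) = 8.2945 degrees


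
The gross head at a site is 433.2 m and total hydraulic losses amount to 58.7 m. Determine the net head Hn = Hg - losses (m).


Hn = 433.2 - 58.7 = 374.5000 m


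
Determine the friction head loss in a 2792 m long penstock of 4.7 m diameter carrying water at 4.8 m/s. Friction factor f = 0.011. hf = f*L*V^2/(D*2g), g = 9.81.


hf = 0.011 * 2792 * 4.8^2 / (4.7 * 2 * 9.81) = 7.6735 m


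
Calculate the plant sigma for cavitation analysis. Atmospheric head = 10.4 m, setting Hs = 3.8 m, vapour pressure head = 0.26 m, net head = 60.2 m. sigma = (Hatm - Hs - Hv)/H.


sigma = (10.4 - 3.8 - 0.26) / 60.2 = 0.1053


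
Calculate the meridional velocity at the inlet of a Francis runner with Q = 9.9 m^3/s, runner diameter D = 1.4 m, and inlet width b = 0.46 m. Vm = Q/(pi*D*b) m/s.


Vm = 9.9 / (pi * 1.4 * 0.46) = 4.8933 m/s


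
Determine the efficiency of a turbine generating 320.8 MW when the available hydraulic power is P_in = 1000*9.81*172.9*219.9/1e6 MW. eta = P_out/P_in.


P_in = 1000 * 9.81 * 172.9 * 219.9 / 1e6 = 372.9832 MW
eta = 320.8 / 372.9832 = 0.8601


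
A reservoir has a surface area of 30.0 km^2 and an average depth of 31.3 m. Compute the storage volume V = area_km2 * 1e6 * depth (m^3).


V = 30.0 * 1e6 * 31.3 = 9.3900e+08 m^3


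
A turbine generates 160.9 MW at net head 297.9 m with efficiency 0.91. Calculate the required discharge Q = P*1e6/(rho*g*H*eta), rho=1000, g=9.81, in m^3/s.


Q = 160.9 * 1e6 / (1000 * 9.81 * 297.9 * 0.91) = 60.5028 m^3/s


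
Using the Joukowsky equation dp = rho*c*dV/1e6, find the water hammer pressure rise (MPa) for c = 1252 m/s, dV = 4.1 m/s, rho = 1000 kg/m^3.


dp = 1000 * 1252 * 4.1 / 1e6 = 5.1332 MPa


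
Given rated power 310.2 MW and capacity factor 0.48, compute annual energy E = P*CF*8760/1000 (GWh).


E = 310.2 * 0.48 * 8760 / 1000 = 1304.3290 GWh


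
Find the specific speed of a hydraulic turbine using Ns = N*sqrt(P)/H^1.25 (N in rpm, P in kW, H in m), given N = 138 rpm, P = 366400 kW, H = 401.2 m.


Ns = 138 * 366400^0.5 / 401.2^1.25 = 46.5217


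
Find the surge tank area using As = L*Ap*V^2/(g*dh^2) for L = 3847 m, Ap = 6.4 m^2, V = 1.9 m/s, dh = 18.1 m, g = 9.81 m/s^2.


As = 3847 * 6.4 * 1.9^2 / (9.81 * 18.1^2) = 27.6556 m^2


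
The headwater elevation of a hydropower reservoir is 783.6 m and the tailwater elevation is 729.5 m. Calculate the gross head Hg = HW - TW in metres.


Hg = 783.6 - 729.5 = 54.1000 m


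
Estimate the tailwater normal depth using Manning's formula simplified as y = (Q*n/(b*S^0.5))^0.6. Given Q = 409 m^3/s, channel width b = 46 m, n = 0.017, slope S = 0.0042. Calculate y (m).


y = (409 * 0.017 / (46 * 0.0042^0.5))^0.6 = 1.6622 m


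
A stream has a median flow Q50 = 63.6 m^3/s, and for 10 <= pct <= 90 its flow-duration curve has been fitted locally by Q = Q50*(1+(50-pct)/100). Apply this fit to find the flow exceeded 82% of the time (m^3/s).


Q = 63.6 * (1 + (50 - 82)/100) = 43.2480 m^3/s


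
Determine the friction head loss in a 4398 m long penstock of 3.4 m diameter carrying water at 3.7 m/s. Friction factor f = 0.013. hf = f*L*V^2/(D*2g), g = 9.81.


hf = 0.013 * 4398 * 3.7^2 / (3.4 * 2 * 9.81) = 11.7334 m


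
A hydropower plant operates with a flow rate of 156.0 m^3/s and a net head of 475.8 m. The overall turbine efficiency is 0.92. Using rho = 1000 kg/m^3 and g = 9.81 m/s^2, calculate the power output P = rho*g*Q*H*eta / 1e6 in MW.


P = 1000 * 9.81 * 156.0 * 475.8 * 0.92 / 1e6 = 669.8937 MW


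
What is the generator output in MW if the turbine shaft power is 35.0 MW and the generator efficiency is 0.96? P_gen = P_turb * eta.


P_gen = 35.0 * 0.96 = 33.6000 MW


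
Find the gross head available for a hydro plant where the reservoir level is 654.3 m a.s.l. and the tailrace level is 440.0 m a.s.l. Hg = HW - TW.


Hg = 654.3 - 440.0 = 214.3000 m


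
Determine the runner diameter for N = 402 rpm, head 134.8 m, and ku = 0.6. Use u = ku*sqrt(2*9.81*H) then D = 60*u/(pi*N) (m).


u = 0.6 * sqrt(2*9.81*134.8) = 30.8564 m/s
D = 60 * 30.8564 / (pi * 402) = 1.4660 m


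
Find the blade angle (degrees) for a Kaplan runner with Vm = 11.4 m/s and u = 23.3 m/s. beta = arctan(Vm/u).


beta = arctan(11.4 / 23.3) = 26.0711 degrees


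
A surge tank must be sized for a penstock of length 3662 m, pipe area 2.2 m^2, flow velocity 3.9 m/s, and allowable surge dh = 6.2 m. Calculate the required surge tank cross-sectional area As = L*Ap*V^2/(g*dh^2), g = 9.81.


As = 3662 * 2.2 * 3.9^2 / (9.81 * 6.2^2) = 324.9510 m^2


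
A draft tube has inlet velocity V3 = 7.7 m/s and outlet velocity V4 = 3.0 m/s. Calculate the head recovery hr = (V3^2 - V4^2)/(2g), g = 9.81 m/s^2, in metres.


hr = (7.7^2 - 3.0^2) / (2*9.81) = 2.5632 m


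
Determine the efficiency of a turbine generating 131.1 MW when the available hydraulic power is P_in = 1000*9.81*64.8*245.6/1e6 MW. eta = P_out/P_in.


P_in = 1000 * 9.81 * 64.8 * 245.6 / 1e6 = 156.1250 MW
eta = 131.1 / 156.1250 = 0.8397


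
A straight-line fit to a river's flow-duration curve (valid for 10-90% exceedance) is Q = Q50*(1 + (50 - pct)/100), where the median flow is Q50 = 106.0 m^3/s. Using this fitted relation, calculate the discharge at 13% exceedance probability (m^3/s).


Q = 106.0 * (1 + (50 - 13)/100) = 145.2200 m^3/s


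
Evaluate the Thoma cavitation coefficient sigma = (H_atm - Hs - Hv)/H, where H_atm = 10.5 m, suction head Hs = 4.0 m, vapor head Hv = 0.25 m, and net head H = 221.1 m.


sigma = (10.5 - 4.0 - 0.25) / 221.1 = 0.0283


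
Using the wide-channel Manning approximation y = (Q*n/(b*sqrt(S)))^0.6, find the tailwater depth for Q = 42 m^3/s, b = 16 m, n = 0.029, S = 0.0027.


y = (42 * 0.029 / (16 * 0.0027^0.5))^0.6 = 1.2575 m


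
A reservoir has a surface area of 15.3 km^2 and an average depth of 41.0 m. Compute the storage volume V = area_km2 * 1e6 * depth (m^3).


V = 15.3 * 1e6 * 41.0 = 6.2730e+08 m^3


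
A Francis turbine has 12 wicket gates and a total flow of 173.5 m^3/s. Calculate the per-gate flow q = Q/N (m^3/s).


q = 173.5 / 12 = 14.4583 m^3/s


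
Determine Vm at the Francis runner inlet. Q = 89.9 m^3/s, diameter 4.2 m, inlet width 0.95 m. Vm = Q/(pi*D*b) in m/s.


Vm = 89.9 / (pi * 4.2 * 0.95) = 7.1719 m/s


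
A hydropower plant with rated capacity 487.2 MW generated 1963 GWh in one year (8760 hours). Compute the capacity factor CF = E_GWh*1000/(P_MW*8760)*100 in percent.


CF = 1963 * 1000 / (487.2 * 8760) * 100 = 45.9948 %


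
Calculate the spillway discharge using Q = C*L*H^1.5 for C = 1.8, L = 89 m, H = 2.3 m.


Q = 1.8 * 89 * 2.3^1.5 = 558.7973 m^3/s


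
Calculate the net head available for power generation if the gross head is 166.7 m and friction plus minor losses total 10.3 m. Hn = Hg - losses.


Hn = 166.7 - 10.3 = 156.4000 m


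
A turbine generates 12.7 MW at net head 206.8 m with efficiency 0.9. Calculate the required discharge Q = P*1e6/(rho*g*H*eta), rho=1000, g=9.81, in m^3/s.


Q = 12.7 * 1e6 / (1000 * 9.81 * 206.8 * 0.9) = 6.9557 m^3/s


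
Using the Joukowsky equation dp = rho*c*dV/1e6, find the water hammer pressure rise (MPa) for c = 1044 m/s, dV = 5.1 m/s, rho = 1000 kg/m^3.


dp = 1000 * 1044 * 5.1 / 1e6 = 5.3244 MPa


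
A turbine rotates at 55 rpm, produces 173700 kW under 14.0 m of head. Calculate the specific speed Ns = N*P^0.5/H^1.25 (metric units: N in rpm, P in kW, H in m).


Ns = 55 * 173700^0.5 / 14.0^1.25 = 846.4524


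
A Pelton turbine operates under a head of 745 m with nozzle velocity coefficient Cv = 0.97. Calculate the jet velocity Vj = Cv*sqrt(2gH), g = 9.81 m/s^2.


Vj = 0.97 * sqrt(2*9.81*745) = 117.2734 m/s


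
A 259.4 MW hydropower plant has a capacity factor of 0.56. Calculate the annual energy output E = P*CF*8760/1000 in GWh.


E = 259.4 * 0.56 * 8760 / 1000 = 1272.5126 GWh


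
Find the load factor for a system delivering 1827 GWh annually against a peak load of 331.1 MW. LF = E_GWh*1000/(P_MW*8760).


LF = 1827 * 1000 / (331.1 * 8760) = 0.6299


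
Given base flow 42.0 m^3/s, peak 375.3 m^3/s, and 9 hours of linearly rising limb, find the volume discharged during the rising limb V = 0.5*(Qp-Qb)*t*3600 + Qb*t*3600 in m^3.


V = 0.5*(375.3 - 42.0)*9*3600 + 42.0*9*3600 = 6.7603e+06 m^3


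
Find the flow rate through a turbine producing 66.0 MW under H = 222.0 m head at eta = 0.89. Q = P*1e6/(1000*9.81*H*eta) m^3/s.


Q = 66.0 * 1e6 / (1000 * 9.81 * 222.0 * 0.89) = 34.0512 m^3/s


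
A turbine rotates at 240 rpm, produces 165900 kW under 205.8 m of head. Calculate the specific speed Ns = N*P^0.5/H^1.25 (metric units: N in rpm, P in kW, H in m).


Ns = 240 * 165900^0.5 / 205.8^1.25 = 125.4087


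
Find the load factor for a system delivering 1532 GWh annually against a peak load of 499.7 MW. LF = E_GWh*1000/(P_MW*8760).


LF = 1532 * 1000 / (499.7 * 8760) = 0.3500


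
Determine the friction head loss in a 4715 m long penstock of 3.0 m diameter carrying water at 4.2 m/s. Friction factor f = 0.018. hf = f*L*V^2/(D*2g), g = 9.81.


hf = 0.018 * 4715 * 4.2^2 / (3.0 * 2 * 9.81) = 25.4350 m


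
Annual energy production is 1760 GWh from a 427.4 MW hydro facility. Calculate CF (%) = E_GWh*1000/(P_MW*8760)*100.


CF = 1760 * 1000 / (427.4 * 8760) * 100 = 47.0082 %


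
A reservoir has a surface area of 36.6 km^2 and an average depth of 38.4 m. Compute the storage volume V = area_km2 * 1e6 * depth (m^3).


V = 36.6 * 1e6 * 38.4 = 1.4054e+09 m^3


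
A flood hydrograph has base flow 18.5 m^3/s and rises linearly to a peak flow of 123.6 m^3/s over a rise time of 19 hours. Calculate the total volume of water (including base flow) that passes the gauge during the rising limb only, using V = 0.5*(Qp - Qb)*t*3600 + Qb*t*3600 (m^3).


V = 0.5*(123.6 - 18.5)*19*3600 + 18.5*19*3600 = 4.8598e+06 m^3


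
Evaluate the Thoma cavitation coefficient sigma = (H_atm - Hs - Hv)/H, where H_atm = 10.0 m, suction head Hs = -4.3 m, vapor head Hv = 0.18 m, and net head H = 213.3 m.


sigma = (10.0 - (-4.3) - 0.18) / 213.3 = 0.0662


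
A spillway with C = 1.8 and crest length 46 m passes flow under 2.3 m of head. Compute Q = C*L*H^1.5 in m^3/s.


Q = 1.8 * 46 * 2.3^1.5 = 288.8166 m^3/s


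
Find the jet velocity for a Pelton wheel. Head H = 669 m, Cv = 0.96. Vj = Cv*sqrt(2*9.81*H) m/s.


Vj = 0.96 * sqrt(2*9.81*669) = 109.9851 m/s


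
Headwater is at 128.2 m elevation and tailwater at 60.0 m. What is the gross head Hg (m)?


Hg = 128.2 - 60.0 = 68.2000 m


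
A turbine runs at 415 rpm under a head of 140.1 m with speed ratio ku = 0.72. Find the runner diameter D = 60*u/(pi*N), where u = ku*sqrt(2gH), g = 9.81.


u = 0.72 * sqrt(2*9.81*140.1) = 37.7486 m/s
D = 60 * 37.7486 / (pi * 415) = 1.7372 m


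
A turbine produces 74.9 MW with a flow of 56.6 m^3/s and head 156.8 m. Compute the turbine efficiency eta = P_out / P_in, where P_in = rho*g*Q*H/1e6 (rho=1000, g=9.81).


P_in = 1000 * 9.81 * 56.6 * 156.8 / 1e6 = 87.0626 MW
eta = 74.9 / 87.0626 = 0.8603


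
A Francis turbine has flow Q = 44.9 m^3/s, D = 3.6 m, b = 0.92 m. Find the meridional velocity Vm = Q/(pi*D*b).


Vm = 44.9 / (pi * 3.6 * 0.92) = 4.3153 m/s


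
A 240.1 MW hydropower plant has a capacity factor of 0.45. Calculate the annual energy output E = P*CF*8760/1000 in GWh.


E = 240.1 * 0.45 * 8760 / 1000 = 946.4742 GWh


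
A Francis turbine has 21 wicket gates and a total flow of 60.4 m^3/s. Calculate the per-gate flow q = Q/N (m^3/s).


q = 60.4 / 21 = 2.8762 m^3/s


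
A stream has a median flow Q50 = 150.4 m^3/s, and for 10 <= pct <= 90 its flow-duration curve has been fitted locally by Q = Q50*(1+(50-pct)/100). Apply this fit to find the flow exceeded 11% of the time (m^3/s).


Q = 150.4 * (1 + (50 - 11)/100) = 209.0560 m^3/s


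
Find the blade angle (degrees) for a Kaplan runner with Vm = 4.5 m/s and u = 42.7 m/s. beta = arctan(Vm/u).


beta = arctan(4.5 / 42.7) = 6.0160 degrees


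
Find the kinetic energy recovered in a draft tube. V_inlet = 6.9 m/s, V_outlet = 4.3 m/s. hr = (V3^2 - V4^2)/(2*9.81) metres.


hr = (6.9^2 - 4.3^2) / (2*9.81) = 1.4842 m


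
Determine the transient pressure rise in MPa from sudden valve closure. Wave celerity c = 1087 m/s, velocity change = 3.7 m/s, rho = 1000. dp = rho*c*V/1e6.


dp = 1000 * 1087 * 3.7 / 1e6 = 4.0219 MPa


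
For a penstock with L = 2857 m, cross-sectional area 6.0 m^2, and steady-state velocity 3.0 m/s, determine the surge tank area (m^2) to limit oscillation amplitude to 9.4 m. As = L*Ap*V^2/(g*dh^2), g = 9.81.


As = 2857 * 6.0 * 3.0^2 / (9.81 * 9.4^2) = 177.9833 m^2


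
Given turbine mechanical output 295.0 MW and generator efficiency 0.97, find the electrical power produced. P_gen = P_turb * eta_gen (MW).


P_gen = 295.0 * 0.97 = 286.1500 MW


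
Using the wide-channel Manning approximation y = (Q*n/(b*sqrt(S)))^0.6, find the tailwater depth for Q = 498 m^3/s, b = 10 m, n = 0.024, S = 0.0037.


y = (498 * 0.024 / (10 * 0.0037^0.5))^0.6 = 5.9704 m


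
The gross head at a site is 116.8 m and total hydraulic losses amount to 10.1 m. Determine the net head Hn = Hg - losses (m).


Hn = 116.8 - 10.1 = 106.7000 m


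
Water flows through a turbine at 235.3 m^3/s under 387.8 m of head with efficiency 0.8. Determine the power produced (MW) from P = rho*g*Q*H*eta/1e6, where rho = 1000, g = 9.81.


P = 1000 * 9.81 * 235.3 * 387.8 * 0.8 / 1e6 = 716.1248 MW


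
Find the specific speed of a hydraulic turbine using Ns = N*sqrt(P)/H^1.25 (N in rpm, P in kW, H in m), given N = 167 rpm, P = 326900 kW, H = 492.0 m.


Ns = 167 * 326900^0.5 / 492.0^1.25 = 41.2067


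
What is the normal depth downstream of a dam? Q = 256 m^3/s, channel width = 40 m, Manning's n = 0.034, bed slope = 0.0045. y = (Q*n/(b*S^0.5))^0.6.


y = (256 * 0.034 / (40 * 0.0045^0.5))^0.6 = 2.0260 m


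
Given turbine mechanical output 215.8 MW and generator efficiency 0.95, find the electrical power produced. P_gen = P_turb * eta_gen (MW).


P_gen = 215.8 * 0.95 = 205.0100 MW


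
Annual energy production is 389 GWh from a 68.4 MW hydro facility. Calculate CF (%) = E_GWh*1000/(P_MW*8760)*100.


CF = 389 * 1000 / (68.4 * 8760) * 100 = 64.9216 %


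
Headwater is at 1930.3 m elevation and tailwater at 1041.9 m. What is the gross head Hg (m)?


Hg = 1930.3 - 1041.9 = 888.4000 m


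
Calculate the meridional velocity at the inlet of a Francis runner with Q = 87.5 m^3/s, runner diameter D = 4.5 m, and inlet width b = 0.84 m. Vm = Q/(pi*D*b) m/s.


Vm = 87.5 / (pi * 4.5 * 0.84) = 7.3683 m/s


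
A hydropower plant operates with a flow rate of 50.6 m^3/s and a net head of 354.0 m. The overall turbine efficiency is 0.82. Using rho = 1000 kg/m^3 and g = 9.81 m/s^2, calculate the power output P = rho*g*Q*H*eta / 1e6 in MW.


P = 1000 * 9.81 * 50.6 * 354.0 * 0.82 / 1e6 = 144.0909 MW


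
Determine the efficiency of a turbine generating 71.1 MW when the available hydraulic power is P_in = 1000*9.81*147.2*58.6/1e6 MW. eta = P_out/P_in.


P_in = 1000 * 9.81 * 147.2 * 58.6 / 1e6 = 84.6203 MW
eta = 71.1 / 84.6203 = 0.8402


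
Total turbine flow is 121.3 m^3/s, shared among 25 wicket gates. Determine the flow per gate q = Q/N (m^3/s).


q = 121.3 / 25 = 4.8520 m^3/s


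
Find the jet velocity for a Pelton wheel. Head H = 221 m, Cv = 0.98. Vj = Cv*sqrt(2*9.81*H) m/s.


Vj = 0.98 * sqrt(2*9.81*221) = 64.5315 m/s


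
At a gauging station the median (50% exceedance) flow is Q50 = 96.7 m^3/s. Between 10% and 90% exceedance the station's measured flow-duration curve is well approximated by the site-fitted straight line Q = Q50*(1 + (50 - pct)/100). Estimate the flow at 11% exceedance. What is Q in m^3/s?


Q = 96.7 * (1 + (50 - 11)/100) = 134.4130 m^3/s
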